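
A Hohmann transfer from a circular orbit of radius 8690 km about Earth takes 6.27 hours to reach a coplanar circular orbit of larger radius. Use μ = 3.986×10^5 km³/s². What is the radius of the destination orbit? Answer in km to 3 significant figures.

r₂ = 46100 km

Transfer time t = 6.27 hours = 22572 s, and t = π√(a_t³/μ).
So a_t = (μ t²/π²)^(1/3) = (3.986×10^5 × (22572)² / π²)^(1/3) = 27403 km.
Since a_t = (r₁ + r₂)/2, r₂ = 2a_t − r₁ = 2×27403 − 8690 = 46116 km.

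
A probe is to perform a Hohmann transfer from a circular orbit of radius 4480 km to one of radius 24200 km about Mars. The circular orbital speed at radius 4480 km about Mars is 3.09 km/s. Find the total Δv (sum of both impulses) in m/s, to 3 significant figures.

Δv = 1510 m/s

From the circular-orbit relation v² = μ/r at r = 4480 km: μ = v²r = (3.09)² × 4480 = 42775.5 km³/s².
Transfer-ellipse semi-major axis a_t = (r₁ + r₂)/2 = (4480 + 24200)/2 = 14340 km.
At r₁ the circular-orbit speed is v₁ = √(μ/r₁) = 3.09000 km/s.
Transfer-orbit speed at r₁ (vis-viva equation): v_p = √[μ(2/r₁ − 1/a_t)] = 4.01413 km/s.
First burn Δv₁ = |v_p − v₁| = 0.92413 km/s.
Circular speed at r₂: v₂ = √(μ/r₂) = 1.3295 km/s.
Transfer-orbit speed at r₂: v_a = √[μ(2/r₂ − 1/a_t)] = 0.74311 km/s.
Second burn Δv₂ = |v₂ − v_a| = 0.58639 km/s.
Δv = Δv₁ + Δv₂ = 0.92413 + 0.58639 = 1.511 km/s.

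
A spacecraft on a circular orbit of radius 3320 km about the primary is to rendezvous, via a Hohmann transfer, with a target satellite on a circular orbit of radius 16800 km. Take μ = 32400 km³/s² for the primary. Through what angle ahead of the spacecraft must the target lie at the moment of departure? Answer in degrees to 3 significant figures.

φ = 96.6°

The Hohmann ellipse has a_t = (r₁ + r₂)/2 = 10060 km.
Transfer time t = π√(a_t³/μ) = 17610.6 s.
The target's mean motion on its circular orbit is ω₂ = √(μ/r₂³) = 8.26625×10^-5 rad/s.
Angle swept by the target during transfer: ω₂·t = 1.4557 rad = 83.41°.
The spacecraft traverses 180° on the transfer ellipse, so the target must lead by 180° − 83.41° = 96.6°.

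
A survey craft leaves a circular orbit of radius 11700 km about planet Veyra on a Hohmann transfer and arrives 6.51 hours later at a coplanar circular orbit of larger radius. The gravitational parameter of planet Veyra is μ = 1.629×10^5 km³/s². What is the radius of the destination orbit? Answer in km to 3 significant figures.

Transfer time t = 6.51 hours = 23436 s, and t = π√(a_t³/μ).
So a_t = (μ t²/π²)^(1/3) = (1.629×10^5 × (23436)² / π²)^(1/3) = 20851 km.
Since a_t = (r₁ + r₂)/2, r₂ = 2a_t − r₁ = 2×20851 − 11700 = 30002 km.

r₂ = 30000 km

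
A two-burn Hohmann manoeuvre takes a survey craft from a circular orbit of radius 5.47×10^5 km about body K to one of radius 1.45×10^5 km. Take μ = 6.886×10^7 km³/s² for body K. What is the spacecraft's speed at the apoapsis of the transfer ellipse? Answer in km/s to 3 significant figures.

Transfer-ellipse semi-major axis a_t = (r₁ + r₂)/2 = (5.470×10^5 + 1.450×10^5)/2 = 3.460×10^5 km.
The apoapsis of the transfer ellipse is at r = 5.470×10^5 km.
Applying v² = μ(2/r − 1/a_t): v = 7.263 km/s.

v = 7.26 km/s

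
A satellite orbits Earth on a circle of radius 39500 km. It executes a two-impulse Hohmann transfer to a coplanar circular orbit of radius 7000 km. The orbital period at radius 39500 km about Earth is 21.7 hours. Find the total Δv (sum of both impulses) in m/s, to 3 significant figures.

Δv = 3720 m/s

From Kepler's third law T² = 4π²r³/μ at r = 39500 km, T = 21.7 hours = 21.7 × 3600 s = 78120 s: μ = 4π²r³/T² = 3.98682×10^5 km³/s².
Semi-major axis of the transfer orbit: a_t = (39500 + 7000)/2 = 23250 km.
At r₁ the circular-orbit speed is v₁ = √(μ/r₁) = 3.177 km/s.
On the transfer ellipse at r₁, vis-viva gives v_a = √[μ(2/r₁ − 1/a_t)] = 1.743 km/s.
First burn Δv₁ = |v_a − v₁| = 1.434 km/s.
At r₂, v₂ = √(μ/r₂) = 7.547 km/s.
Transfer-orbit speed at r₂: v_p = √[μ(2/r₂ − 1/a_t)] = 9.837 km/s.
Second burn Δv₂ = |v₂ − v_p| = 2.290 km/s.
Total Δv = Δv₁ + Δv₂ = 3.724 km/s.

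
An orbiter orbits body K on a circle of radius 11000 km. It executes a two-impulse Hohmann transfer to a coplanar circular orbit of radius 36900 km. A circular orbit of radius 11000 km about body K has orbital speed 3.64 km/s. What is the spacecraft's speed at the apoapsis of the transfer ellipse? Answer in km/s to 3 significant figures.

From the circular-orbit relation v² = μ/r at r = 11000 km: μ = v²r = (3.64)² × 11000 = 1.45746×10^5 km³/s².
Semi-major axis of the transfer orbit: a_t = (11000 + 36900)/2 = 23950 km.
At apoapsis, r = 36900 km.
Vis-viva: v = √[μ(2/r − 1/a_t)] = √[1.45746×10^5 × (2/36900 − 1/23950)] = 1.347 km/s.

v = 1.35 km/s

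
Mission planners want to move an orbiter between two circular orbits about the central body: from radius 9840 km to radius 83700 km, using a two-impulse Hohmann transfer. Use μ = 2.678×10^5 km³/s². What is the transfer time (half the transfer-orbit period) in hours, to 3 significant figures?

The Hohmann ellipse has a_t = (r₁ + r₂)/2 = 46770 km.
By Kepler's third law the transfer-orbit period is T = 2π√(a_t³/μ), so t = T/2 = 61400 s.
Converting: 61400 s ÷ 3600 s/hour = 17.1 hours.

t = 17.1 hours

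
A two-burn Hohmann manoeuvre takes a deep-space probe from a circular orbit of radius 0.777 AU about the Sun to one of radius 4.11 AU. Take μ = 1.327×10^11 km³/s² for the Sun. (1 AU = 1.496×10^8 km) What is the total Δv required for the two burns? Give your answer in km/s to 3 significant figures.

In km: r₁ = 0.777 × 1.496×10^8 = 1.162392×10^8 km; r₂ = 4.11 × 1.496×10^8 = 6.14856×10^8 km.
Semi-major axis of the transfer orbit: a_t = (1.162392×10^8 + 6.14856×10^8)/2 = 3.655476×10^8 km.
At r₁ the circular-orbit speed is v₁ = √(μ/r₁) = 33.79 km/s.
Transfer-orbit speed at r₁ (v² = μ(2/r − 1/a)): v_p = √[μ(2/r₁ − 1/a_t)] = 43.82 km/s.
First burn Δv₁ = |v_p − v₁| = 10.03 km/s.
Circular speed at r₂: v₂ = √(μ/r₂) = 14.691 km/s.
Transfer-orbit speed at r₂: v_a = √[μ(2/r₂ − 1/a_t)] = 8.2842 km/s.
Second burn Δv₂ = |v₂ − v_a| = 6.407 km/s.
Total Δv = Δv₁ + Δv₂ = 16.44 km/s.

Δv = 16.4 km/s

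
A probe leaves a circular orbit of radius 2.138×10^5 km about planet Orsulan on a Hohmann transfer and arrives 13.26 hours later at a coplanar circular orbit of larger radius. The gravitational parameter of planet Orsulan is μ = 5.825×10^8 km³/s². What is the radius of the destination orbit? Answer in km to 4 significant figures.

Transfer time t = 13.26 hours = 47736 s, and t = π√(a_t³/μ).
So a_t = (μ t²/π²)^(1/3) = (5.825×10^8 × (47736)² / π²)^(1/3) = 5.1235×10^5 km.
Since a_t = (r₁ + r₂)/2, r₂ = 2a_t − r₁ = 2×5.1235×10^5 − 2.138×10^5 = 8.109×10^5 km.

r₂ = 8.109×10^5 km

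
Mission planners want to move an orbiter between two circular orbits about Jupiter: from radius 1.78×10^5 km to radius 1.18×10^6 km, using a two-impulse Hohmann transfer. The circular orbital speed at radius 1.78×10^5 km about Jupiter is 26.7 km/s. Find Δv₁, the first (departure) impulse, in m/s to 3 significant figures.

Δv₁ = 8500 m/s

From the circular-orbit relation v² = μ/r at r = 1.78×10^5 km: μ = v²r = (26.7)² × 1.78×10^5 = 1.26894×10^8 km³/s².
Transfer-ellipse semi-major axis a_t = (r₁ + r₂)/2 = (1.780×10^5 + 1.180×10^6)/2 = 6.790×10^5 km.
On the circular orbit at r = 1.780×10^5 km, v_c = √(μ/r) = 26.700 km/s.
Transfer-orbit speed at the same r (vis-viva, a = a_t): v_t = √[μ(2/r − 1/a_t)] = 35.198 km/s.
Δv₁ = |v_t − v_c| = |35.198 − 26.700| = 8.498 km/s.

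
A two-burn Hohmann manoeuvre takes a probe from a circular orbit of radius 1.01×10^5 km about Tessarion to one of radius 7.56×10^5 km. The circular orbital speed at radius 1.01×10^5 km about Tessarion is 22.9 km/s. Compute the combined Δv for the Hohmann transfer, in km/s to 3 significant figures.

From the circular-orbit relation v² = μ/r at r = 1.01×10^5 km: μ = v²r = (22.9)² × 1.01×10^5 = 5.29654×10^7 km³/s².
The Hohmann ellipse has a_t = (r₁ + r₂)/2 = 4.285×10^5 km.
At r₁ the circular-orbit speed is v₁ = √(μ/r₁) = 22.900 km/s.
On the transfer ellipse at r₁, v² = μ(2/r − 1/a) gives v_p = √[μ(2/r₁ − 1/a_t)] = 30.417 km/s.
First burn Δv₁ = |v_p − v₁| = 7.517 km/s.
At r₂, v₂ = √(μ/r₂) = 8.370 km/s.
Transfer-orbit speed at r₂: v_a = √[μ(2/r₂ − 1/a_t)] = 4.064 km/s.
Second burn Δv₂ = |v₂ − v_a| = 4.306 km/s.
Total Δv = Δv₁ + Δv₂ = 11.82 km/s.

Δv = 11.8 km/s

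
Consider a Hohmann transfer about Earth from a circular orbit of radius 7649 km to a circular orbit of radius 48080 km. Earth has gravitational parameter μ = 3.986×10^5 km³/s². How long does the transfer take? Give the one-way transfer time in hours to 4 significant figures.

t = 6.429 hours

Transfer-ellipse semi-major axis a_t = (r₁ + r₂)/2 = (7649 + 48080)/2 = 27864.5 km.
Transfer time t = π√(a_t³/μ) = π√((27864.5)³ / 3.986×10^5) = 23145 s.
Converting: 23145 s ÷ 3600 s/hour = 6.429 hours.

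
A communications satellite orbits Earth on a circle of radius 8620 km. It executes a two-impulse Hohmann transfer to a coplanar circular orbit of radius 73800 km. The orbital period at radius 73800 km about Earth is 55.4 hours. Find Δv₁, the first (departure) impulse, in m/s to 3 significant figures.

Δv₁ = 2300 m/s

From Kepler's third law T² = 4π²r³/μ at r = 73800 km, T = 55.4 hours = 55.4 × 3600 s = 1.9944×10^5 s: μ = 4π²r³/T² = 3.98937×10^5 km³/s².
The Hohmann ellipse has a_t = (r₁ + r₂)/2 = 41210 km.
On the circular orbit at r = 8620 km, v_c = √(μ/r) = 6.803 km/s.
Transfer-orbit speed at the same r (vis-viva, a = a_t): v_t = √[μ(2/r − 1/a_t)] = 9.104 km/s.
Δv₁ = |v_t − v_c| = |9.104 − 6.803| = 2.301 km/s.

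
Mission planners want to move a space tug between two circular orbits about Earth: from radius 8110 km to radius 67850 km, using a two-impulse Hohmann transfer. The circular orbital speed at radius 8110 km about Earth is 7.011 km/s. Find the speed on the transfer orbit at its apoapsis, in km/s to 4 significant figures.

From the circular-orbit relation v² = μ/r at r = 8110 km: μ = v²r = (7.011)² × 8110 = 3.98640×10^5 km³/s².
The Hohmann ellipse has a_t = (r₁ + r₂)/2 = 37980 km.
At apoapsis, r = 67850 km.
Applying v² = μ(2/r − 1/a_t): v = 1.120 km/s.

v = 1.120 km/s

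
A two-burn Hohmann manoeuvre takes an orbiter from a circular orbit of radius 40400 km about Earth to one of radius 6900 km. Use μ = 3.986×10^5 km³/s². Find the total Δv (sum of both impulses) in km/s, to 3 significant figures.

Δv = 3.78 km/s

Transfer-ellipse semi-major axis a_t = (r₁ + r₂)/2 = (40400 + 6900)/2 = 23650 km.
At r₁ the circular-orbit speed is v₁ = √(μ/r₁) = 3.14107 km/s.
Transfer-orbit speed at r₁ (vis-viva equation): v_a = √[μ(2/r₁ − 1/a_t)] = 1.69663 km/s.
First burn Δv₁ = |v_a − v₁| = 1.4444 km/s.
At r₂, v₂ = √(μ/r₂) = 7.6005 km/s.
Transfer-orbit speed at r₂: v_p = √[μ(2/r₂ − 1/a_t)] = 9.9339 km/s.
Second burn Δv₂ = |v₂ − v_p| = 2.3334 km/s.
Δv = Δv₁ + Δv₂ = 1.4444 + 2.3334 = 3.778 km/s.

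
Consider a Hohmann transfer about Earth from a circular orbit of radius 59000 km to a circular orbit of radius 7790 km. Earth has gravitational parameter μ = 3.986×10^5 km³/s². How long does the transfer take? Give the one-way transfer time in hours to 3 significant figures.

The Hohmann ellipse has a_t = (r₁ + r₂)/2 = 33395 km.
Half the transfer-orbit period gives t = π√(a_t³/μ) = 30370 s.
Converting: 30370 s ÷ 3600 s/hour = 8.44 hours.

t = 8.44 hours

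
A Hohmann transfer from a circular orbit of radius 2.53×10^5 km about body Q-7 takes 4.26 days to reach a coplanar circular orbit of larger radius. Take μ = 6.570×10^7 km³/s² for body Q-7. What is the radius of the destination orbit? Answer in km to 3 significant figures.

r₂ = 1.68×10^6 km

Transfer time t = 4.26 days = 3.68064×10^5 s, and t = π√(a_t³/μ).
So a_t = (μ t²/π²)^(1/3) = (6.570×10^7 × (3.68064×10^5)² / π²)^(1/3) = 9.6613×10^5 km.
Since a_t = (r₁ + r₂)/2, r₂ = 2a_t − r₁ = 2×9.6613×10^5 − 2.530×10^5 = 1.67926×10^6 km.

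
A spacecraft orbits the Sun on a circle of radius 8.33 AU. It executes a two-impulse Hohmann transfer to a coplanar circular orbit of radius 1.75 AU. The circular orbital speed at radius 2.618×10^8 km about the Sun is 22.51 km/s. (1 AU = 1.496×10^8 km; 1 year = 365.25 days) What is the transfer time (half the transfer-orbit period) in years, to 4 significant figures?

From the circular-orbit relation v² = μ/r at r = 2.618×10^8 km: μ = v²r = (22.51)² × 2.618×10^8 = 1.32654×10^11 km³/s².
In km: r₁ = 8.33 × 1.496×10^8 = 1.246168×10^9 km; r₂ = 1.75 × 1.496×10^8 = 2.618×10^8 km.
Transfer-ellipse semi-major axis a_t = (r₁ + r₂)/2 = (1.246168×10^9 + 2.618×10^8)/2 = 7.53984×10^8 km.
Half the transfer-orbit period gives t = π√(a_t³/μ) = 1.786×10^8 s.
Converting: 1.786×10^8 s ÷ 3.15576×10^7 s/year (365.25 × 86400) = 5.659 years.

t = 5.659 years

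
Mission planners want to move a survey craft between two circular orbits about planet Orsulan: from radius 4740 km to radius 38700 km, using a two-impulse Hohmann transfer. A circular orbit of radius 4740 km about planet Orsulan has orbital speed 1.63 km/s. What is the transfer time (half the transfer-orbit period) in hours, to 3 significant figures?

t = 24.9 hours

From the circular-orbit relation v² = μ/r at r = 4740 km: μ = v²r = (1.63)² × 4740 = 12593.7 km³/s².
The Hohmann ellipse has a_t = (r₁ + r₂)/2 = 21720 km.
Half the transfer-orbit period gives t = π√(a_t³/μ) = 89610 s.
Converting: 89610 s ÷ 3600 s/hour = 24.9 hours.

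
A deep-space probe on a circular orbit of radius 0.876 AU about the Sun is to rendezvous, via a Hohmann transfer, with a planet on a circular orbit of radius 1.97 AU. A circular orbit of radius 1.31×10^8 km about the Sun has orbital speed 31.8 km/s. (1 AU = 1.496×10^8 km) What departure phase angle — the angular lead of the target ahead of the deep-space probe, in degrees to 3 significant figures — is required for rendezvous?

From the circular-orbit relation v² = μ/r at r = 1.31×10^8 km: μ = v²r = (31.8)² × 1.31×10^8 = 1.32472×10^11 km³/s².
In km: r₁ = 0.876 × 1.496×10^8 = 1.310496×10^8 km; r₂ = 1.97 × 1.496×10^8 = 2.94712×10^8 km.
The Hohmann ellipse has a_t = (r₁ + r₂)/2 = 2.128808×10^8 km.
The half-period of the transfer ellipse is t = π√(a_t³/μ) = 2.681×10^7 s.
Target angular speed ω₂ = √(μ/r₂³) = 7.194×10^-8 rad/s.
Angle swept by the target during transfer: ω₂·t = 1.929 rad = 110.5°.
Arrival is 180° from departure on the ellipse, so φ = 180° − 110.5° = 69.5°.

φ = 69.5°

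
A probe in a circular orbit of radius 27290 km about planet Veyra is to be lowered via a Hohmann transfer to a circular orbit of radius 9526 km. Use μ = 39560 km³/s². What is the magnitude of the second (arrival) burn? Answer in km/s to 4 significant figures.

Transfer-ellipse semi-major axis a_t = (r₁ + r₂)/2 = (27290 + 9526)/2 = 18408 km.
On the circular orbit at r = 9526 km, v_c = √(μ/r) = 2.0379 km/s.
Vis-viva on the transfer ellipse at r = 9526 km gives v_t = √[μ(2/r − 1/a_t)] = 2.4813 km/s.
Δv₂ = |v_t − v_c| = |2.4813 − 2.0379| = 0.4434 km/s.

Δv₂ = 0.4434 km/s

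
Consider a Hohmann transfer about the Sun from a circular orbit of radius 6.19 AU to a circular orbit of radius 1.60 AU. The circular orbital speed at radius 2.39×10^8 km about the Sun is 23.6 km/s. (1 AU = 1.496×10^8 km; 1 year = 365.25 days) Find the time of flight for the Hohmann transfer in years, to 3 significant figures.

From the circular-orbit relation v² = μ/r at r = 2.39×10^8 km: μ = v²r = (23.6)² × 2.39×10^8 = 1.33113×10^11 km³/s².
In km: r₁ = 6.19 × 1.496×10^8 = 9.26024×10^8 km; r₂ = 1.60 × 1.496×10^8 = 2.3936×10^8 km.
Semi-major axis of the transfer orbit: a_t = (9.26024×10^8 + 2.3936×10^8)/2 = 5.82692×10^8 km.
Half the transfer-orbit period gives t = π√(a_t³/μ) = 1.211×10^8 s.
Converting: 1.211×10^8 s ÷ 3.15576×10^7 s/year (365.25 × 86400) = 3.84 years.

t = 3.84 years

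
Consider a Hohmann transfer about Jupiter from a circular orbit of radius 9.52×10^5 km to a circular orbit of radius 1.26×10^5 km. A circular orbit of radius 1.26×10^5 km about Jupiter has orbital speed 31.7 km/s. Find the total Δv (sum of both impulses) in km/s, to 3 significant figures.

Δv = 16.4 km/s

From the circular-orbit relation v² = μ/r at r = 1.26×10^5 km: μ = v²r = (31.7)² × 1.26×10^5 = 1.26616×10^8 km³/s².
Transfer-ellipse semi-major axis a_t = (r₁ + r₂)/2 = (9.520×10^5 + 1.260×10^5)/2 = 5.390×10^5 km.
Circular speed at r₁: v₁ = √(μ/r₁) = √(1.26616×10^8/9.520×10^5) = 11.533 km/s.
On the transfer ellipse at r₁, v² = μ(2/r − 1/a) gives v_a = √[μ(2/r₁ − 1/a_t)] = 5.5759 km/s.
First burn Δv₁ = |v_a − v₁| = 5.957 km/s.
Circular speed at r₂: v₂ = √(μ/r₂) = 31.70 km/s.
Transfer-orbit speed at r₂: v_p = √[μ(2/r₂ − 1/a_t)] = 42.13 km/s.
Second burn Δv₂ = |v₂ − v_p| = 10.43 km/s.
Δv = Δv₁ + Δv₂ = 5.957 + 10.43 = 16.39 km/s.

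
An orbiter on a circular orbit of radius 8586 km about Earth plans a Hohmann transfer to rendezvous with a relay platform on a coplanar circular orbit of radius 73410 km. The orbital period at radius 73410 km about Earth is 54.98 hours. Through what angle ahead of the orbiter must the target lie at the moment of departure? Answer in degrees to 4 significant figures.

From Kepler's third law T² = 4π²r³/μ at r = 73410 km, T = 54.98 hours = 54.98 × 3600 s = 1.97928×10^5 s: μ = 4π²r³/T² = 3.98668×10^5 km³/s².
The Hohmann ellipse has a_t = (r₁ + r₂)/2 = 40998 km.
Transfer time t = π√(a_t³/μ) = 41303.65 s.
The target's mean motion on its circular orbit is ω₂ = √(μ/r₂³) = 3.174480×10^-5 rad/s.
Angle swept by the target during transfer: ω₂·t = 1.311176 rad = 75.12°.
The orbiter traverses 180° on the transfer ellipse, so the target must lead by 180° − 75.12° = 104.9°.

φ = 104.9°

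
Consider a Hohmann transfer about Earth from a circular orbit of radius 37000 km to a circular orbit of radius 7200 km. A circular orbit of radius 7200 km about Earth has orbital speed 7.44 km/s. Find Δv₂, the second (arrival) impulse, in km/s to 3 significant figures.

From the circular-orbit relation v² = μ/r at r = 7200 km: μ = v²r = (7.44)² × 7200 = 3.98546×10^5 km³/s².
The Hohmann ellipse has a_t = (r₁ + r₂)/2 = 22100 km.
Circular speed at r = 7200 km: v_c = √(μ/r) = 7.440 km/s.
Transfer-orbit speed at the same r (vis-viva, a = a_t): v_t = √[μ(2/r − 1/a_t)] = 9.627 km/s.
Δv₂ = |v_t − v_c| = |9.627 − 7.440| = 2.187 km/s.

Δv₂ = 2.19 km/s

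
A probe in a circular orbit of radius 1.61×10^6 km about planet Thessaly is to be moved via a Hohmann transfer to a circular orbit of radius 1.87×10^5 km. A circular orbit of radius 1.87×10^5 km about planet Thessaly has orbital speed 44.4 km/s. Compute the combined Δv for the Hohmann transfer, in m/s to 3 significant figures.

Δv = 23300 m/s

From the circular-orbit relation v² = μ/r at r = 1.87×10^5 km: μ = v²r = (44.4)² × 1.87×10^5 = 3.68644×10^8 km³/s².
The Hohmann ellipse has a_t = (r₁ + r₂)/2 = 8.985×10^5 km.
At r₁ the circular-orbit speed is v₁ = √(μ/r₁) = 15.132 km/s.
On the transfer ellipse at r₁, vis-viva gives v_a = √[μ(2/r₁ − 1/a_t)] = 6.9032 km/s.
First burn Δv₁ = |v_a − v₁| = 8.229 km/s.
Circular speed at r₂: v₂ = √(μ/r₂) = 44.40 km/s.
Transfer-orbit speed at r₂: v_p = √[μ(2/r₂ − 1/a_t)] = 59.43 km/s.
Second burn Δv₂ = |v₂ − v_p| = 15.03 km/s.
Δv = Δv₁ + Δv₂ = 8.229 + 15.03 = 23.26 km/s.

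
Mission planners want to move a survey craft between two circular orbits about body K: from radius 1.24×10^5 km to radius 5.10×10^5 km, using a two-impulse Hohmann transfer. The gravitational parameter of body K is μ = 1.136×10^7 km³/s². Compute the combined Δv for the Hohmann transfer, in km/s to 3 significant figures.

Δv = 4.34 km/s

Semi-major axis of the transfer orbit: a_t = (1.240×10^5 + 5.100×10^5)/2 = 3.170×10^5 km.
Circular speed at r₁: v₁ = √(μ/r₁) = √(1.136×10^7/1.240×10^5) = 9.571 km/s.
Transfer-orbit speed at r₁ (vis-viva equation): v_p = √[μ(2/r₁ − 1/a_t)] = 12.14 km/s.
First burn Δv₁ = |v_p − v₁| = 2.569 km/s.
At r₂, v₂ = √(μ/r₂) = 4.720 km/s.
Transfer-orbit speed at r₂: v_a = √[μ(2/r₂ − 1/a_t)] = 2.952 km/s.
Second burn Δv₂ = |v₂ − v_a| = 1.768 km/s.
Total Δv = Δv₁ + Δv₂ = 4.337 km/s.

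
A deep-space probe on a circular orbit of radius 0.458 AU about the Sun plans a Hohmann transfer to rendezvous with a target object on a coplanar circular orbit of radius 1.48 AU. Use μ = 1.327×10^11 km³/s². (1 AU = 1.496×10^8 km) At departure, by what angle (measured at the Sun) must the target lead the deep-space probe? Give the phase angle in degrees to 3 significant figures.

In km: r₁ = 0.458 × 1.496×10^8 = 6.85168×10^7 km; r₂ = 1.48 × 1.496×10^8 = 2.21408×10^8 km.
The Hohmann ellipse has a_t = (r₁ + r₂)/2 = 1.449624×10^8 km.
The half-period of the transfer ellipse is t = π√(a_t³/μ) = 1.5052×10^7 s.
The target's mean motion on its circular orbit is ω₂ = √(μ/r₂³) = 1.1057×10^-7 rad/s.
Angle swept by the target during transfer: ω₂·t = 1.6643 rad = 95.36°.
The deep-space probe traverses 180° on the transfer ellipse, so the target must lead by 180° − 95.36° = 84.6°.

φ = 84.6°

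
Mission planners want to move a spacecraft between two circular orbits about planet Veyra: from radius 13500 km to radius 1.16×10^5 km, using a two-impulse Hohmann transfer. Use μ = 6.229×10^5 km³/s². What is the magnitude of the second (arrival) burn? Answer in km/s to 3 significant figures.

Δv₂ = 1.26 km/s

Semi-major axis of the transfer orbit: a_t = (13500 + 1.160×10^5)/2 = 64750 km.
Circular speed at r = 1.160×10^5 km: v_c = √(μ/r) = 2.317 km/s.
Vis-viva on the transfer ellipse at r = 1.160×10^5 km gives v_t = √[μ(2/r − 1/a_t)] = 1.058 km/s.
Δv₂ = |v_t − v_c| = |1.058 − 2.317| = 1.259 km/s.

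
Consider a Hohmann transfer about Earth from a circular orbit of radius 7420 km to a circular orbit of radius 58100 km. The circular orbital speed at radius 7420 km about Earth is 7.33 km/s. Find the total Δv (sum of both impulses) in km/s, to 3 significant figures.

Δv = 3.80 km/s

From the circular-orbit relation v² = μ/r at r = 7420 km: μ = v²r = (7.33)² × 7420 = 3.98668×10^5 km³/s².
Semi-major axis of the transfer orbit: a_t = (7420 + 58100)/2 = 32760 km.
At r₁ the circular-orbit speed is v₁ = √(μ/r₁) = 7.3300 km/s.
Transfer-orbit speed at r₁ (vis-viva): v_p = √[μ(2/r₁ − 1/a_t)] = 9.7616 km/s.
First burn Δv₁ = |v_p − v₁| = 2.4316 km/s.
At r₂, v₂ = √(μ/r₂) = 2.6195 km/s.
Transfer-orbit speed at r₂: v_a = √[μ(2/r₂ − 1/a_t)] = 1.2467 km/s.
Second burn Δv₂ = |v₂ − v_a| = 1.3728 km/s.
Total Δv = Δv₁ + Δv₂ = 3.804 km/s.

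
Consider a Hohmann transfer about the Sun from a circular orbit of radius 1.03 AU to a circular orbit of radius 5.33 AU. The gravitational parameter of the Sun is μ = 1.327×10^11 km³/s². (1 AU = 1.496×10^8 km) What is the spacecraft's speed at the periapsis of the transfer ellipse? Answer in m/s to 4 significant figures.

v = 37990 m/s

In km: r₁ = 1.03 × 1.496×10^8 = 1.54088×10^8 km; r₂ = 5.33 × 1.496×10^8 = 7.97368×10^8 km.
Semi-major axis of the transfer orbit: a_t = (1.54088×10^8 + 7.97368×10^8)/2 = 4.75728×10^8 km.
At periapsis, r = 1.54088×10^8 km.
Applying v² = μ(2/r − 1/a_t): v = 37.99 km/s.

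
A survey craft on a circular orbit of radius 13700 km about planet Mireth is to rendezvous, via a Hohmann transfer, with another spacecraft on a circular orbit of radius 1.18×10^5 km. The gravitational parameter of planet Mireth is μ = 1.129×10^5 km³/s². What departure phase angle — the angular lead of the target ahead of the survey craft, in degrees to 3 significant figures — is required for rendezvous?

Transfer-ellipse semi-major axis a_t = (r₁ + r₂)/2 = (13700 + 1.180×10^5)/2 = 65850 km.
Transfer time t = π√(a_t³/μ) = 1.580×10^5 s.
The target's mean motion on its circular orbit is ω₂ = √(μ/r₂³) = 8.289×10^-6 rad/s.
Angle swept by the target during transfer: ω₂·t = 1.3097 rad = 75.04°.
The survey craft traverses 180° on the transfer ellipse, so the target must lead by 180° − 75.04° = 105°.

φ = 105°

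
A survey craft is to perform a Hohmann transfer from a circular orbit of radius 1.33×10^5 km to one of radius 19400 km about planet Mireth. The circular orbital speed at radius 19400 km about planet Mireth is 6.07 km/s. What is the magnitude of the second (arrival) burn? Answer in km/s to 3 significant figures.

From the circular-orbit relation v² = μ/r at r = 19400 km: μ = v²r = (6.07)² × 19400 = 7.14791×10^5 km³/s².
Transfer-ellipse semi-major axis a_t = (r₁ + r₂)/2 = (1.330×10^5 + 19400)/2 = 76200 km.
Circular speed at r = 19400 km: v_c = √(μ/r) = 6.070 km/s.
Transfer-orbit speed at the same r (vis-viva, a = a_t): v_t = √[μ(2/r − 1/a_t)] = 8.019 km/s.
Δv₂ = |v_t − v_c| = |8.019 − 6.070| = 1.949 km/s.

Δv₂ = 1.95 km/s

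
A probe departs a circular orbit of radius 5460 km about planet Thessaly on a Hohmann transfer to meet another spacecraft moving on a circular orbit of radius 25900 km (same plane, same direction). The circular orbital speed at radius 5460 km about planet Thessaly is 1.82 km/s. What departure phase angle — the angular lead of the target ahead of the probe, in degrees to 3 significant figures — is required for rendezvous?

φ = 95.2°

From the circular-orbit relation v² = μ/r at r = 5460 km: μ = v²r = (1.82)² × 5460 = 18085.7 km³/s².
The Hohmann ellipse has a_t = (r₁ + r₂)/2 = 15680 km.
Transfer time t = π√(a_t³/μ) = 45867 s.
The target's mean motion on its circular orbit is ω₂ = √(μ/r₂³) = 3.2264×10^-5 rad/s.
Angle swept by the target during transfer: ω₂·t = 1.4799 rad = 84.79°.
Arrival is 180° from departure on the ellipse, so φ = 180° − 84.79° = 95.2°.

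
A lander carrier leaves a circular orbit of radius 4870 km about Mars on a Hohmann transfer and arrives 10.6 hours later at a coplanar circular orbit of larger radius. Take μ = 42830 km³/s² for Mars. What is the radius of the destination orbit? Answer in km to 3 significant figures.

r₂ = 32100 km

Transfer time t = 10.6 hours = 38160 s, and t = π√(a_t³/μ).
So a_t = (μ t²/π²)^(1/3) = (42830 × (38160)² / π²)^(1/3) = 18488 km.
Since a_t = (r₁ + r₂)/2, r₂ = 2a_t − r₁ = 2×18488 − 4870 = 32106 km.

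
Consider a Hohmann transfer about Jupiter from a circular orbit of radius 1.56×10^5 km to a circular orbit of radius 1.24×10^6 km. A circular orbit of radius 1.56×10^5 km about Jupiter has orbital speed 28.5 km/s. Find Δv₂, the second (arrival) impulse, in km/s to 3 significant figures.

Δv₂ = 5.33 km/s

From the circular-orbit relation v² = μ/r at r = 1.56×10^5 km: μ = v²r = (28.5)² × 1.56×10^5 = 1.26711×10^8 km³/s².
Transfer-ellipse semi-major axis a_t = (r₁ + r₂)/2 = (1.560×10^5 + 1.240×10^6)/2 = 6.980×10^5 km.
On the circular orbit at r = 1.240×10^6 km, v_c = √(μ/r) = 10.109 km/s.
Transfer-orbit speed at the same r (vis-viva, a = a_t): v_t = √[μ(2/r − 1/a_t)] = 4.7789 km/s.
Δv₂ = |v_t − v_c| = |4.7789 − 10.109| = 5.330 km/s.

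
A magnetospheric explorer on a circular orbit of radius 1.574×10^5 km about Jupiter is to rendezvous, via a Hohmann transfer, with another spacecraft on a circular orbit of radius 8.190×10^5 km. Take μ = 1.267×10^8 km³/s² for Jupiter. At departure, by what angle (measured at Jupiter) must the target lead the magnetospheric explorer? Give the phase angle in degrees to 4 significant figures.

Semi-major axis of the transfer orbit: a_t = (1.574×10^5 + 8.190×10^5)/2 = 4.882×10^5 km.
Transfer time t = π√(a_t³/μ) = 95204.7 s.
The target's mean motion on its circular orbit is ω₂ = √(μ/r₂³) = 1.51867×10^-5 rad/s.
Angle swept by the target during transfer: ω₂·t = 1.4458 rad = 82.84°.
The magnetospheric explorer traverses 180° on the transfer ellipse, so the target must lead by 180° − 82.84° = 97.16°.

φ = 97.16°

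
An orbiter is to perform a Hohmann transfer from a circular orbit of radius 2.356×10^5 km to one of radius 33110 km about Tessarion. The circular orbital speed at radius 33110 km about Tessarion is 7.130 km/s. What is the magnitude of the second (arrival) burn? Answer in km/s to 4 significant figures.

Δv₂ = 2.312 km/s

From the circular-orbit relation v² = μ/r at r = 33110 km: μ = v²r = (7.130)² × 33110 = 1.68321×10^6 km³/s².
Semi-major axis of the transfer orbit: a_t = (2.356×10^5 + 33110)/2 = 1.34355×10^5 km.
Circular speed at r = 33110 km: v_c = √(μ/r) = 7.130 km/s.
Transfer-orbit speed at the same r (vis-viva, a = a_t): v_t = √[μ(2/r − 1/a_t)] = 9.442 km/s.
Δv₂ = |v_t − v_c| = |9.442 − 7.130| = 2.312 km/s.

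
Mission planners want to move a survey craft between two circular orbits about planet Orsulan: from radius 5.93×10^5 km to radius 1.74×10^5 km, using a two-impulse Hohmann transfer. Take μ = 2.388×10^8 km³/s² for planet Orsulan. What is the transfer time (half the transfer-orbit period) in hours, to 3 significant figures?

The Hohmann ellipse has a_t = (r₁ + r₂)/2 = 3.835×10^5 km.
Transfer time t = π√(a_t³/μ) = π√((3.835×10^5)³ / 2.388×10^8) = 48280 s.
Converting: 48280 s ÷ 3600 s/hour = 13.4 hours.

t = 13.4 hours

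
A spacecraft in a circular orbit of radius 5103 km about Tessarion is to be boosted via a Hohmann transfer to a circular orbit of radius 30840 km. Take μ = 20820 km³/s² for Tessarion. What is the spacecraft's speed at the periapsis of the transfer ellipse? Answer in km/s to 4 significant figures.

Transfer-ellipse semi-major axis a_t = (r₁ + r₂)/2 = (5103 + 30840)/2 = 17971.5 km.
The periapsis of the transfer ellipse is at r = 5103 km.
Vis-viva: v = √[μ(2/r − 1/a_t)] = √[20820 × (2/5103 − 1/17971.5)] = 2.646 km/s.

v = 2.646 km/s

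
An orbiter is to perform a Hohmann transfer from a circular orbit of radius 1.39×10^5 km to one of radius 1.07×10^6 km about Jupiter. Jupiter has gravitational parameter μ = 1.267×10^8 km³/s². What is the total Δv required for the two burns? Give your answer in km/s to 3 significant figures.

Transfer-ellipse semi-major axis a_t = (r₁ + r₂)/2 = (1.390×10^5 + 1.070×10^6)/2 = 6.045×10^5 km.
At r₁ the circular-orbit speed is v₁ = √(μ/r₁) = 30.191 km/s.
Transfer-orbit speed at r₁ (v² = μ(2/r − 1/a)): v_p = √[μ(2/r₁ − 1/a_t)] = 40.167 km/s.
First burn Δv₁ = |v_p − v₁| = 9.976 km/s.
At r₂, v₂ = √(μ/r₂) = 10.882 km/s.
Transfer-orbit speed at r₂: v_a = √[μ(2/r₂ − 1/a_t)] = 5.2180 km/s.
Second burn Δv₂ = |v₂ − v_a| = 5.664 km/s.
Total Δv = Δv₁ + Δv₂ = 15.64 km/s.

Δv = 15.6 km/s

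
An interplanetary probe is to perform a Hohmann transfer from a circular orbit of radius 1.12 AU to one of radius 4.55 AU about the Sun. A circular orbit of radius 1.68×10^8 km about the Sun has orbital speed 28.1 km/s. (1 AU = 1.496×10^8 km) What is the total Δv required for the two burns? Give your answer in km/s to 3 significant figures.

Δv = 12.7 km/s

From the circular-orbit relation v² = μ/r at r = 1.68×10^8 km: μ = v²r = (28.1)² × 1.68×10^8 = 1.32654×10^11 km³/s².
In km: r₁ = 1.12 × 1.496×10^8 = 1.67552×10^8 km; r₂ = 4.55 × 1.496×10^8 = 6.8068×10^8 km.
Semi-major axis of the transfer orbit: a_t = (1.67552×10^8 + 6.8068×10^8)/2 = 4.24116×10^8 km.
Circular speed at r₁: v₁ = √(μ/r₁) = √(1.32654×10^11/1.67552×10^8) = 28.13754 km/s.
Transfer-orbit speed at r₁ (vis-viva equation): v_p = √[μ(2/r₁ − 1/a_t)] = 35.64637 km/s.
First burn Δv₁ = |v_p − v₁| = 7.5088 km/s.
Circular speed at r₂: v₂ = √(μ/r₂) = 13.9601 km/s.
Transfer-orbit speed at r₂: v_a = √[μ(2/r₂ − 1/a_t)] = 8.77449 km/s.
Second burn Δv₂ = |v₂ − v_a| = 5.1856 km/s.
Total Δv = Δv₁ + Δv₂ = 12.69 km/s.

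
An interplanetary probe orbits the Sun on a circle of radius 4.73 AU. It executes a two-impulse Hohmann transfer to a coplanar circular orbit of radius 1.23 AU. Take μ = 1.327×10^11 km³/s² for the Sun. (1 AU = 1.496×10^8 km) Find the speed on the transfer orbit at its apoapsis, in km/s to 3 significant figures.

v = 8.80 km/s

In km: r₁ = 4.73 × 1.496×10^8 = 7.07608×10^8 km; r₂ = 1.23 × 1.496×10^8 = 1.84008×10^8 km.
Semi-major axis of the transfer orbit: a_t = (7.07608×10^8 + 1.84008×10^8)/2 = 4.45808×10^8 km.
The apoapsis of the transfer ellipse is at r = 7.07608×10^8 km.
From the vis-viva equation, v = √[μ(2/r − 1/a_t)] = 8.798 km/s.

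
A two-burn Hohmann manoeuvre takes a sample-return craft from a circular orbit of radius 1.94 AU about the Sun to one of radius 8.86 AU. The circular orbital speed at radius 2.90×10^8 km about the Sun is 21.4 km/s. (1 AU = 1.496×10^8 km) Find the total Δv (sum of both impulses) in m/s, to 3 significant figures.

From the circular-orbit relation v² = μ/r at r = 2.90×10^8 km: μ = v²r = (21.4)² × 2.90×10^8 = 1.32808×10^11 km³/s².
In km: r₁ = 1.94 × 1.496×10^8 = 2.90224×10^8 km; r₂ = 8.86 × 1.496×10^8 = 1.325456×10^9 km.
The Hohmann ellipse has a_t = (r₁ + r₂)/2 = 8.0784×10^8 km.
At r₁ the circular-orbit speed is v₁ = √(μ/r₁) = 21.392 km/s.
On the transfer ellipse at r₁, v² = μ(2/r − 1/a) gives v_p = √[μ(2/r₁ − 1/a_t)] = 27.401 km/s.
First burn Δv₁ = |v_p − v₁| = 6.009 km/s.
Circular speed at r₂: v₂ = √(μ/r₂) = 10.01 km/s.
Transfer-orbit speed at r₂: v_a = √[μ(2/r₂ − 1/a_t)] = 6.000 km/s.
Second burn Δv₂ = |v₂ − v_a| = 4.010 km/s.
Δv = Δv₁ + Δv₂ = 6.009 + 4.010 = 10.02 km/s.

Δv = 10000 m/s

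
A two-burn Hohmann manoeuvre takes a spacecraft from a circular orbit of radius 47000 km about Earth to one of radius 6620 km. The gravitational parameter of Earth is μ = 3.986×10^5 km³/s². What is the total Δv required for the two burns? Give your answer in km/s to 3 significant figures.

Δv = 3.98 km/s

The Hohmann ellipse has a_t = (r₁ + r₂)/2 = 26810 km.
Circular speed at r₁: v₁ = √(μ/r₁) = √(3.986×10^5/47000) = 2.912 km/s.
Transfer-orbit speed at r₁ (vis-viva equation): v_a = √[μ(2/r₁ − 1/a_t)] = 1.447 km/s.
First burn Δv₁ = |v_a − v₁| = 1.465 km/s.
At r₂, v₂ = √(μ/r₂) = 7.7596 km/s.
Transfer-orbit speed at r₂: v_p = √[μ(2/r₂ − 1/a_t)] = 10.274 km/s.
Second burn Δv₂ = |v₂ − v_p| = 2.514 km/s.
Δv = Δv₁ + Δv₂ = 1.465 + 2.514 = 3.979 km/s.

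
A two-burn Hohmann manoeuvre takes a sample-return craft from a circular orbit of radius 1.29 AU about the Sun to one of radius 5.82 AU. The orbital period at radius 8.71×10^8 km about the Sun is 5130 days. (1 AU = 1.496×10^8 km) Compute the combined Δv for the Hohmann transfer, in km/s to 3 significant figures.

Δv = 12.2 km/s

From Kepler's third law T² = 4π²r³/μ at r = 8.71×10^8 km, T = 5130 days = 5130 × 86400 s = 4.43232×10^8 s: μ = 4π²r³/T² = 1.32786×10^11 km³/s².
In km: r₁ = 1.29 × 1.496×10^8 = 1.92984×10^8 km; r₂ = 5.82 × 1.496×10^8 = 8.70672×10^8 km.
The Hohmann ellipse has a_t = (r₁ + r₂)/2 = 5.31828×10^8 km.
At r₁ the circular-orbit speed is v₁ = √(μ/r₁) = 26.231 km/s.
On the transfer ellipse at r₁, vis-viva gives v_p = √[μ(2/r₁ − 1/a_t)] = 33.563 km/s.
First burn Δv₁ = |v_p − v₁| = 7.332 km/s.
At r₂, v₂ = √(μ/r₂) = 12.349 km/s.
Transfer-orbit speed at r₂: v_a = √[μ(2/r₂ − 1/a_t)] = 7.4392 km/s.
Second burn Δv₂ = |v₂ − v_a| = 4.910 km/s.
Δv = Δv₁ + Δv₂ = 7.332 + 4.910 = 12.24 km/s.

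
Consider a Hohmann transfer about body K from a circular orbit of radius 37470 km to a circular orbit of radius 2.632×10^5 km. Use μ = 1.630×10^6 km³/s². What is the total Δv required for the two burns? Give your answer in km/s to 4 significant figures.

Semi-major axis of the transfer orbit: a_t = (37470 + 2.632×10^5)/2 = 1.50335×10^5 km.
Circular speed at r₁: v₁ = √(μ/r₁) = √(1.630×10^6/37470) = 6.5956 km/s.
On the transfer ellipse at r₁, vis-viva equation gives v_p = √[μ(2/r₁ − 1/a_t)] = 8.7270 km/s.
First burn Δv₁ = |v_p − v₁| = 2.1314 km/s.
Circular speed at r₂: v₂ = √(μ/r₂) = 2.4886 km/s.
Transfer-orbit speed at r₂: v_a = √[μ(2/r₂ − 1/a_t)] = 1.2424 km/s.
Second burn Δv₂ = |v₂ − v_a| = 1.2462 km/s.
Δv = Δv₁ + Δv₂ = 2.1314 + 1.2462 = 3.378 km/s.

Δv = 3.378 km/s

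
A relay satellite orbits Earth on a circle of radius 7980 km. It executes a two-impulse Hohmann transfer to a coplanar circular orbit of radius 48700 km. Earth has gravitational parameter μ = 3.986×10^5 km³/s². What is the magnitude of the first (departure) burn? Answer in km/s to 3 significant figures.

The Hohmann ellipse has a_t = (r₁ + r₂)/2 = 28340 km.
On the circular orbit at r = 7980 km, v_c = √(μ/r) = 7.068 km/s.
Vis-viva on the transfer ellipse at r = 7980 km gives v_t = √[μ(2/r − 1/a_t)] = 9.265 km/s.
Δv₁ = |v_t − v_c| = |9.265 − 7.068| = 2.197 km/s.

Δv₁ = 2.20 km/s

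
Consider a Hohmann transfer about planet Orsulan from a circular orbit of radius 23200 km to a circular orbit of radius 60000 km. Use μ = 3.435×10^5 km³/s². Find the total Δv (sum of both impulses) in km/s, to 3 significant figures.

Δv = 1.38 km/s

Transfer-ellipse semi-major axis a_t = (r₁ + r₂)/2 = (23200 + 60000)/2 = 41600 km.
At r₁ the circular-orbit speed is v₁ = √(μ/r₁) = 3.84786 km/s.
Transfer-orbit speed at r₁ (vis-viva equation): v_p = √[μ(2/r₁ − 1/a_t)] = 4.62113 km/s.
First burn Δv₁ = |v_p − v₁| = 0.7733 km/s.
At r₂, v₂ = √(μ/r₂) = 2.3927 km/s.
Transfer-orbit speed at r₂: v_a = √[μ(2/r₂ − 1/a_t)] = 1.7868 km/s.
Second burn Δv₂ = |v₂ − v_a| = 0.6059 km/s.
Total Δv = Δv₁ + Δv₂ = 1.379 km/s.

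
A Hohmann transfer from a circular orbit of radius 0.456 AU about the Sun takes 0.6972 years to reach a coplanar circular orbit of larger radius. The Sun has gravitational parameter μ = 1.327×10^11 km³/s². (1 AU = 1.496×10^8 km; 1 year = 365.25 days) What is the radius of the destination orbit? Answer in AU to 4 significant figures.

r₂ = 2.040 AU

In km: r₁ = 0.456 × 1.496×10^8 = 6.82176×10^7 km.
Transfer time t = 0.6972 years × 365.25 × 86400 s = 2.200195872×10^7 s, and t = π√(a_t³/μ).
So a_t = (μ t²/π²)^(1/3) = (1.327×10^11 × (2.200195872×10^7)² / π²)^(1/3) = 1.8671×10^8 km.
Since a_t = (r₁ + r₂)/2, r₂ = 2a_t − r₁ = 2×1.8671×10^8 − 6.82176×10^7 = 3.052024×10^8 km.
In AU: r₂ = 3.052024×10^8 / 1.496×10^8 = 2.040 AU.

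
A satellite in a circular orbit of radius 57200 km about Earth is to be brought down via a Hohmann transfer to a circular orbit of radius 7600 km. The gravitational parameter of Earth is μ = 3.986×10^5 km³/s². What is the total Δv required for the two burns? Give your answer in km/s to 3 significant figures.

Semi-major axis of the transfer orbit: a_t = (57200 + 7600)/2 = 32400 km.
Circular speed at r₁: v₁ = √(μ/r₁) = √(3.986×10^5/57200) = 2.6398 km/s.
On the transfer ellipse at r₁, vis-viva gives v_a = √[μ(2/r₁ − 1/a_t)] = 1.2785 km/s.
First burn Δv₁ = |v_a − v₁| = 1.3613 km/s.
Circular speed at r₂: v₂ = √(μ/r₂) = 7.2421 km/s.
Transfer-orbit speed at r₂: v_p = √[μ(2/r₂ − 1/a_t)] = 9.6225 km/s.
Second burn Δv₂ = |v₂ − v_p| = 2.3804 km/s.
Δv = Δv₁ + Δv₂ = 1.3613 + 2.3804 = 3.742 km/s.

Δv = 3.74 km/s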